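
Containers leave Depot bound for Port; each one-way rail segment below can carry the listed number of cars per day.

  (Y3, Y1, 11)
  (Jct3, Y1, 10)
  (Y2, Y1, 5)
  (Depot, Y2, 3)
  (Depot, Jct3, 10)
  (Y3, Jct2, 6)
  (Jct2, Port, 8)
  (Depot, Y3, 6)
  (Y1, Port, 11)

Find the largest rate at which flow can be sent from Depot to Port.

17

Augment Depot→Jct3→Y1→Port: bottleneck 10, flow now 10.
Augment Depot→Y2→Y1→Port: bottleneck 1, flow now 11.
Augment Depot→Y3→Jct2→Port: bottleneck 6, flow now 17.
No augmenting path remains; maximum flow = 17.
In the residual graph, reachable from Depot: {Depot, Jct3, Y2, Y1}.
Min-cut edges: Depot→Y3 (6), Y1→Port (11); capacity 6 + 11 = 17.
This cut is saturated, so no flow can exceed 17.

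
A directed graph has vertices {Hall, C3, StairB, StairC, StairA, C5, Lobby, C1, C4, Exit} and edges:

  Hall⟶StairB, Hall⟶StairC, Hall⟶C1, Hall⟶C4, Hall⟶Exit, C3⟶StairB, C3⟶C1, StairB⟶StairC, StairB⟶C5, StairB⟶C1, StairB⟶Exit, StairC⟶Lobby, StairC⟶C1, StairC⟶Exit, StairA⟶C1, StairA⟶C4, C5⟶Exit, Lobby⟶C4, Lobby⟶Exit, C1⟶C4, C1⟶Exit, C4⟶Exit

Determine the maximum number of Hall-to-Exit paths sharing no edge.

5

Assign every edge capacity 1; by Menger, the answer equals the max flow.
Path Hall→Exit (+1); total 1.
Path Hall→StairB→Exit (+1); total 2.
Path Hall→StairC→Exit (+1); total 3.
Path Hall→C1→Exit (+1); total 4.
Path Hall→C4→Exit (+1); total 5.
No residual Hall→Exit path; max flow = 5.
Certifying cut of size 5: {Hall→C1, Hall→C4, Hall→Exit, Hall→StairB, Hall→StairC}.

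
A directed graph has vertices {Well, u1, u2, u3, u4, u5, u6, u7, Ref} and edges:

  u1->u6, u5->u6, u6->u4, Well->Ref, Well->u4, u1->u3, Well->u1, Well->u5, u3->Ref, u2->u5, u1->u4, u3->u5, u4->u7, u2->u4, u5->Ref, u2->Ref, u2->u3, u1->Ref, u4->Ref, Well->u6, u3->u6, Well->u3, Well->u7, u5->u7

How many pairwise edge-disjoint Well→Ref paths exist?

Assign every edge capacity 1; by Menger, the answer equals the max flow.
Path Well→Ref (+1); total 1.
Path Well→u1→Ref (+1); total 2.
Path Well→u3→Ref (+1); total 3.
Path Well→u4→Ref (+1); total 4.
Path Well→u5→Ref (+1); total 5.
No residual Well→Ref path; max flow = 5.
Certifying cut of size 5: {Well→Ref, Well→u1, Well→u3, Well→u5, u4→Ref}.

5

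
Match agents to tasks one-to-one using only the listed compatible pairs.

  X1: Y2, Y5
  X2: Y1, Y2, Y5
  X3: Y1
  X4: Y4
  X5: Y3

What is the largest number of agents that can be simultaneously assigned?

5

Unit-capacity flow: source→left, listed edges, right→sink; max matching = max flow.
Augmenting path X1→Y2 (+1); matched 1.
Augmenting path X2→Y1 (+1); matched 2.
Augmenting path X4→Y4 (+1); matched 3.
Augmenting path X5→Y3 (+1); matched 4.
Augmenting path X3→Y1→X2→Y5 (+1); matched 5.
No augmenting path remains; maximum matching = 5.
König certificate: {X1, X2, X3, X4, X5} is a vertex cover of size 5 (every listed pair touches it), so no matching can be larger.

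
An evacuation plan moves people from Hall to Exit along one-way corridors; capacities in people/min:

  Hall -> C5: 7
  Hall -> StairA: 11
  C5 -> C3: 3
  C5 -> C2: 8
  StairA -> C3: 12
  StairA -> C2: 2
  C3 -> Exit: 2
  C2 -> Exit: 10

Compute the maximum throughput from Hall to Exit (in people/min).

11

Augment Hall→C5→C3→Exit: bottleneck 2, flow now 2.
Augment Hall→C5→C2→Exit: bottleneck 5, flow now 7.
Augment Hall→StairA→C2→Exit: bottleneck 2, flow now 9.
Augment Hall→StairA→C3→C5→C2→Exit: bottleneck 2, flow now 11. (uses reverse residual edge)
No augmenting path remains; maximum flow = 11.
In the residual graph, reachable from Hall: {Hall, StairA, C3}.
Min-cut edges: Hall→C5 (7), StairA→C2 (2), C3→Exit (2); capacity 7 + 2 + 2 = 11.
This cut is saturated, so no flow can exceed 11.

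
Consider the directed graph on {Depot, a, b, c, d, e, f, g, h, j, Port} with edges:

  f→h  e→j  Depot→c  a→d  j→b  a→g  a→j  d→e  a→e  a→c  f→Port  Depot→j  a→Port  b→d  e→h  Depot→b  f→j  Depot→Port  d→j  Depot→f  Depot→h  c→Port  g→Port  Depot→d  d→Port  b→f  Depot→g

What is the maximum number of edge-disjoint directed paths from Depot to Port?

Assign every edge capacity 1; by Menger, the answer equals the max flow.
Path Depot→Port (+1); total 1.
Path Depot→c→Port (+1); total 2.
Path Depot→d→Port (+1); total 3.
Path Depot→f→Port (+1); total 4.
Path Depot→g→Port (+1); total 5.
No residual Depot→Port path; max flow = 5.
Certifying cut of size 5: {Depot→Port, Depot→c, Depot→g, d→Port, f→Port}.

5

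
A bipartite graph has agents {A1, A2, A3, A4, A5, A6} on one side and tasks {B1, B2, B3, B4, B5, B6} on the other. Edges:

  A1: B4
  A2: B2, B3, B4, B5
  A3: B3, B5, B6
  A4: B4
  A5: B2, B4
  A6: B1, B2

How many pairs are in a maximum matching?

Unit-capacity flow: source→left, listed edges, right→sink; max matching = max flow.
Augmenting path A1→B4 (+1); matched 1.
Augmenting path A2→B2 (+1); matched 2.
Augmenting path A3→B3 (+1); matched 3.
Augmenting path A6→B1 (+1); matched 4.
Augmenting path A5→B2→A2→B5 (+1); matched 5.
No augmenting path remains; maximum matching = 5.
König certificate: {A2, A3, A5, A6, B4} is a vertex cover of size 5 (every listed pair touches it), so no matching can be larger.

5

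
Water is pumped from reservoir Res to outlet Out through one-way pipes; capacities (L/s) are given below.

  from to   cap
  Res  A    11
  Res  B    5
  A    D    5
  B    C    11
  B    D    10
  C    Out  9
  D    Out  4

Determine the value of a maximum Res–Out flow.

Augment Res→A→D→Out: bottleneck 4, flow now 4.
Augment Res→B→C→Out: bottleneck 5, flow now 9.
No augmenting path remains; maximum flow = 9.
In the residual graph, reachable from Res: {Res, A, D}.
Min-cut edges: Res→B (5), D→Out (4); capacity 5 + 4 = 9.
This cut is saturated, so no flow can exceed 9.

9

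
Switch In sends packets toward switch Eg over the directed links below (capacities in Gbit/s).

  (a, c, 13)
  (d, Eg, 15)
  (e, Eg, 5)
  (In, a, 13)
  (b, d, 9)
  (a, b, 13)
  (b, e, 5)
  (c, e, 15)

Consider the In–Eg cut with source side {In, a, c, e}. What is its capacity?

Edges leaving {In, a, c, e}: a→b (13), e→Eg (5).
Cut capacity = 13 + 5 = 18.

18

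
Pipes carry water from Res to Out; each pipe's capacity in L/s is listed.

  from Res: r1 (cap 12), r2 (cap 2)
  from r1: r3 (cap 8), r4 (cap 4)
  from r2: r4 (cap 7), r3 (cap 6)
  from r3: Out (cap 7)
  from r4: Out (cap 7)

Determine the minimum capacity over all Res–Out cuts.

Augment Res→r1→r3→Out: bottleneck 7, flow now 7.
Augment Res→r1→r4→Out: bottleneck 4, flow now 11.
Augment Res→r2→r4→Out: bottleneck 2, flow now 13.
No augmenting path remains; maximum flow = 13.
By max-flow min-cut, the minimum cut capacity equals the max flow.
In the residual graph, reachable from Res: {Res, r1, r3}.
Min-cut edges: Res→r2 (2), r1→r4 (4), r3→Out (7); capacity 2 + 4 + 7 = 13.

13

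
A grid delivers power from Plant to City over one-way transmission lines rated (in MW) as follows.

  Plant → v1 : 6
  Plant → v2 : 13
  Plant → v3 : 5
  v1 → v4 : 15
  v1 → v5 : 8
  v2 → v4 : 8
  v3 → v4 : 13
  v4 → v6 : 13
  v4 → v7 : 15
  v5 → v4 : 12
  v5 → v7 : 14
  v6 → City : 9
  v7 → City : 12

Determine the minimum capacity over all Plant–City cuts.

19

Augment Plant→v1→v4→v6→City: bottleneck 6, flow now 6.
Augment Plant→v2→v4→v6→City: bottleneck 3, flow now 9.
Augment Plant→v2→v4→v7→City: bottleneck 5, flow now 14.
Augment Plant→v3→v4→v7→City: bottleneck 5, flow now 19.
No augmenting path remains; maximum flow = 19.
By max-flow min-cut, the minimum cut capacity equals the max flow.
In the residual graph, reachable from Plant: {Plant, v2}.
Min-cut edges: Plant→v1 (6), Plant→v3 (5), v2→v4 (8); capacity 6 + 5 + 8 = 19.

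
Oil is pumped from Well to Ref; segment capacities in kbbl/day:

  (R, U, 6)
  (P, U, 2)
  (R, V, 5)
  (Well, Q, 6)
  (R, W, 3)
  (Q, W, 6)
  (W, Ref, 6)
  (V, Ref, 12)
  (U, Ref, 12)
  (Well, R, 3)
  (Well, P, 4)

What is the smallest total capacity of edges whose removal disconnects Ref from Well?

Augment Well→P→U→Ref: bottleneck 2, flow now 2.
Augment Well→Q→W→Ref: bottleneck 6, flow now 8.
Augment Well→R→U→Ref: bottleneck 3, flow now 11.
No augmenting path remains; maximum flow = 11.
By max-flow min-cut, the minimum cut capacity equals the max flow.
In the residual graph, reachable from Well: {Well, P}.
Min-cut edges: Well→Q (6), Well→R (3), P→U (2); capacity 6 + 3 + 2 = 11.

11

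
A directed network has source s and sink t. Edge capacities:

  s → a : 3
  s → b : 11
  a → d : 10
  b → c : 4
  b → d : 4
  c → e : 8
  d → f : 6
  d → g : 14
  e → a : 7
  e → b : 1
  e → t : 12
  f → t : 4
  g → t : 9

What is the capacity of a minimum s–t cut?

11

Augment s→a→d→f→t: bottleneck 3, flow now 3.
Augment s→b→c→e→t: bottleneck 4, flow now 7.
Augment s→b→d→f→t: bottleneck 1, flow now 8.
Augment s→b→d→g→t: bottleneck 3, flow now 11.
No augmenting path remains; maximum flow = 11.
By max-flow min-cut, the minimum cut capacity equals the max flow.
In the residual graph, reachable from s: {s, b}.
Min-cut edges: s→a (3), b→c (4), b→d (4); capacity 3 + 4 + 4 = 11.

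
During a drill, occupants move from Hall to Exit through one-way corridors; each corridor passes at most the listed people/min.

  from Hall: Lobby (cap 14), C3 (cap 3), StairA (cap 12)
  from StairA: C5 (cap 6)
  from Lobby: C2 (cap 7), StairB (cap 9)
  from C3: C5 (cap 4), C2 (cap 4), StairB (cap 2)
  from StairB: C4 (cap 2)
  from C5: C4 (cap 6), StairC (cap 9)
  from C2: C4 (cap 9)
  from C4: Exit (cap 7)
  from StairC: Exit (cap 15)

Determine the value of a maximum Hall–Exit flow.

16

Augment Hall→StairA→C5→C4→Exit: bottleneck 6, flow now 6.
Augment Hall→Lobby→StairB→C4→Exit: bottleneck 1, flow now 7.
Augment Hall→C3→C5→StairC→Exit: bottleneck 3, flow now 10.
Augment Hall→Lobby→StairB→C4→C5→StairC→Exit: bottleneck 1, flow now 11. (uses reverse residual edge)
Augment Hall→Lobby→C2→C4→C5→StairC→Exit: bottleneck 5, flow now 16. (uses reverse residual edge)
No augmenting path remains; maximum flow = 16.
In the residual graph, reachable from Hall: {Hall, StairA, Lobby, StairB, C2, C4}.
Min-cut edges: Hall→C3 (3), StairA→C5 (6), C4→Exit (7); capacity 3 + 6 + 7 = 16.
This cut is saturated, so no flow can exceed 16.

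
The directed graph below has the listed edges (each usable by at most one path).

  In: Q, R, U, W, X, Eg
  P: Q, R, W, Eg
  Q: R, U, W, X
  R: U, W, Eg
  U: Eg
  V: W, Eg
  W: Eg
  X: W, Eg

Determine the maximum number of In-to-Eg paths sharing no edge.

5

Assign every edge capacity 1; by Menger, the answer equals the max flow.
Path In→Eg (+1); total 1.
Path In→R→Eg (+1); total 2.
Path In→U→Eg (+1); total 3.
Path In→W→Eg (+1); total 4.
Path In→X→Eg (+1); total 5.
No residual In→Eg path; max flow = 5.
Certifying cut of size 5: {In→Eg, R→Eg, U→Eg, W→Eg, X→Eg}.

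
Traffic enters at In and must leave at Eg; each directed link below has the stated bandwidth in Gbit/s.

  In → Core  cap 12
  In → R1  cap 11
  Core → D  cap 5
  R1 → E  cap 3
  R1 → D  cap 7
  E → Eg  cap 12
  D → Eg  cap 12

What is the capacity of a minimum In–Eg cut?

Augment In→Core→D→Eg: bottleneck 5, flow now 5.
Augment In→R1→E→Eg: bottleneck 3, flow now 8.
Augment In→R1→D→Eg: bottleneck 7, flow now 15.
No augmenting path remains; maximum flow = 15.
By max-flow min-cut, the minimum cut capacity equals the max flow.
In the residual graph, reachable from In: {In, Core, R1}.
Min-cut edges: Core→D (5), R1→E (3), R1→D (7); capacity 5 + 3 + 7 = 15.

15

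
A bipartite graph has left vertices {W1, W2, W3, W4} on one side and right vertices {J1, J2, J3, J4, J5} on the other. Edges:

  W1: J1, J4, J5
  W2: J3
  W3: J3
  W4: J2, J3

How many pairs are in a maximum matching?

Unit-capacity flow: source→left, listed edges, right→sink; max matching = max flow.
Augmenting path W1→J1 (+1); matched 1.
Augmenting path W2→J3 (+1); matched 2.
Augmenting path W4→J2 (+1); matched 3.
No augmenting path remains; maximum matching = 3.
König certificate: {W1, W4, J3} is a vertex cover of size 3 (every listed pair touches it), so no matching can be larger.

3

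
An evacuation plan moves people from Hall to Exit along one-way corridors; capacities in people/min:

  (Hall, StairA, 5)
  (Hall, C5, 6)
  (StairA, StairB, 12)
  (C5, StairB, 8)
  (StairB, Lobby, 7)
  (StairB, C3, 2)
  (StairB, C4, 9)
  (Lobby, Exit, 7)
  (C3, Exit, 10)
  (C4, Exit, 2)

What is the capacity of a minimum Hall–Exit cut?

Augment Hall→StairA→StairB→Lobby→Exit: bottleneck 5, flow now 5.
Augment Hall→C5→StairB→Lobby→Exit: bottleneck 2, flow now 7.
Augment Hall→C5→StairB→C3→Exit: bottleneck 2, flow now 9.
Augment Hall→C5→StairB→C4→Exit: bottleneck 2, flow now 11.
No augmenting path remains; maximum flow = 11.
By max-flow min-cut, the minimum cut capacity equals the max flow.
In the residual graph, reachable from Hall: {Hall}.
Min-cut edges: Hall→StairA (5), Hall→C5 (6); capacity 5 + 6 = 11.

11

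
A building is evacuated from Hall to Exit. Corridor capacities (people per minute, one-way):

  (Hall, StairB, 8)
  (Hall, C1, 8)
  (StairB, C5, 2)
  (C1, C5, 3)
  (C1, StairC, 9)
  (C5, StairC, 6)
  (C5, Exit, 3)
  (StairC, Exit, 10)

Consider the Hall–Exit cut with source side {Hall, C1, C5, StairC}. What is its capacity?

21

Edges leaving {Hall, C1, C5, StairC}: Hall→StairB (8), C5→Exit (3), StairC→Exit (10).
Cut capacity = 8 + 3 + 10 = 21.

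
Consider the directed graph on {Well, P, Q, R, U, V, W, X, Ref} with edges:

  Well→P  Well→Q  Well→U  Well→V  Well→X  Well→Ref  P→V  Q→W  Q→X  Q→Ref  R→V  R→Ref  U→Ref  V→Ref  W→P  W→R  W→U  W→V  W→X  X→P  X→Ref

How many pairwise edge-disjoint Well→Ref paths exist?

5

Assign every edge capacity 1; by Menger, the answer equals the max flow.
Path Well→Ref (+1); total 1.
Path Well→Q→Ref (+1); total 2.
Path Well→U→Ref (+1); total 3.
Path Well→V→Ref (+1); total 4.
Path Well→X→Ref (+1); total 5.
No residual Well→Ref path; max flow = 5.
Certifying cut of size 5: {V→Ref, Well→Q, Well→Ref, Well→U, Well→X}.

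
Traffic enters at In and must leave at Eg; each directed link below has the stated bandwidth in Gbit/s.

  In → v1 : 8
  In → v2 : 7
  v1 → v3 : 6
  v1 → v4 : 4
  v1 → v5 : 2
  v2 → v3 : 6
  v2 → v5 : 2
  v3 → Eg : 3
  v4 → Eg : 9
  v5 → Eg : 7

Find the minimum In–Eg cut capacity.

Augment In→v1→v3→Eg: bottleneck 3, flow now 3.
Augment In→v1→v4→Eg: bottleneck 4, flow now 7.
Augment In→v1→v5→Eg: bottleneck 1, flow now 8.
Augment In→v2→v5→Eg: bottleneck 2, flow now 10.
Augment In→v2→v3→v1→v5→Eg: bottleneck 1, flow now 11. (uses reverse residual edge)
No augmenting path remains; maximum flow = 11.
By max-flow min-cut, the minimum cut capacity equals the max flow.
In the residual graph, reachable from In: {In, v1, v2, v3}.
Min-cut edges: v1→v4 (4), v1→v5 (2), v2→v5 (2), v3→Eg (3); capacity 4 + 2 + 2 + 3 = 11.

11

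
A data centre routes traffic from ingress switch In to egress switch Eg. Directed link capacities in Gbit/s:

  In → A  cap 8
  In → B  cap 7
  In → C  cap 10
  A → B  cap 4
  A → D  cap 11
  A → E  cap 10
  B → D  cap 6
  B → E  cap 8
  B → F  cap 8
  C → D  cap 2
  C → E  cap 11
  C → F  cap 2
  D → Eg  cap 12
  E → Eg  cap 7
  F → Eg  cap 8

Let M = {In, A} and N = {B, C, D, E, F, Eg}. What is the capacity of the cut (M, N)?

42

Edges leaving {In, A}: In→B (7), In→C (10), A→B (4), A→D (11), A→E (10).
Cut capacity = 7 + 10 + 4 + 11 + 10 = 42.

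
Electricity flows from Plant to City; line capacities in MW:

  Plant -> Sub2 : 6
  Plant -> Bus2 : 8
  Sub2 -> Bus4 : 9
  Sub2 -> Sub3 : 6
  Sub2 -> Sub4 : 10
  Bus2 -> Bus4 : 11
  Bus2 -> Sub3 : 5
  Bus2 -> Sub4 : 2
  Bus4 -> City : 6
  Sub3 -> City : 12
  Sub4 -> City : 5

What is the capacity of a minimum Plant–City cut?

14

Augment Plant→Sub2→Bus4→City: bottleneck 6, flow now 6.
Augment Plant→Bus2→Sub3→City: bottleneck 5, flow now 11.
Augment Plant→Bus2→Sub4→City: bottleneck 2, flow now 13.
Augment Plant→Bus2→Bus4→Sub2→Sub3→City: bottleneck 1, flow now 14. (uses reverse residual edge)
No augmenting path remains; maximum flow = 14.
By max-flow min-cut, the minimum cut capacity equals the max flow.
In the residual graph, reachable from Plant: {Plant}.
Min-cut edges: Plant→Sub2 (6), Plant→Bus2 (8); capacity 6 + 8 = 14.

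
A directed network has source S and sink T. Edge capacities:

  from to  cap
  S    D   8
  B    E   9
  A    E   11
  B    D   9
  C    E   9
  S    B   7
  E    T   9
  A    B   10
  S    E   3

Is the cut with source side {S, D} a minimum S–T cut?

No — its capacity is 10, but the minimum cut has capacity 9.

Given cut capacity: 7 + 3 = 10.
Augment S→E→T: bottleneck 3, flow now 3.
Augment S→B→E→T: bottleneck 6, flow now 9.
No augmenting path remains; maximum flow = 9.
In the residual graph, reachable from S: {S, B, D, E}.
Min-cut edges: E→T (9); capacity 9 = 9.
Cut capacity 10 exceeds the max flow 9, so it is not minimum.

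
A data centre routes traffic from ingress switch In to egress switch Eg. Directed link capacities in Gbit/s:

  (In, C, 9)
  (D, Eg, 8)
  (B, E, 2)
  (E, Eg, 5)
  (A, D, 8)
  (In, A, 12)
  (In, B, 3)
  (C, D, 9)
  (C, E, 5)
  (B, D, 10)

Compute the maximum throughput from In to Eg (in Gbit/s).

Augment In→A→D→Eg: bottleneck 8, flow now 8.
Augment In→B→E→Eg: bottleneck 2, flow now 10.
Augment In→C→E→Eg: bottleneck 3, flow now 13.
No augmenting path remains; maximum flow = 13.
In the residual graph, reachable from In: {In, A, B, C, D, E}.
Min-cut edges: D→Eg (8), E→Eg (5); capacity 8 + 5 = 13.
This cut is saturated, so no flow can exceed 13.

13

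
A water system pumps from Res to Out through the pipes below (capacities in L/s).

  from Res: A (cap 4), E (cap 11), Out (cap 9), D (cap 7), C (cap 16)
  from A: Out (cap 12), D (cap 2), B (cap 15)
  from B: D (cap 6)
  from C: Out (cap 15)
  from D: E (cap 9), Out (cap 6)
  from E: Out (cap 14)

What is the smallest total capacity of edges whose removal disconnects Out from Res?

Augment Res→Out: bottleneck 9, flow now 9.
Augment Res→A→Out: bottleneck 4, flow now 13.
Augment Res→C→Out: bottleneck 15, flow now 28.
Augment Res→D→Out: bottleneck 6, flow now 34.
Augment Res→E→Out: bottleneck 11, flow now 45.
Augment Res→D→E→Out: bottleneck 1, flow now 46.
No augmenting path remains; maximum flow = 46.
By max-flow min-cut, the minimum cut capacity equals the max flow.
In the residual graph, reachable from Res: {Res, C}.
Min-cut edges: Res→A (4), Res→D (7), Res→E (11), Res→Out (9), C→Out (15); capacity 4 + 7 + 11 + 9 + 15 = 46.

46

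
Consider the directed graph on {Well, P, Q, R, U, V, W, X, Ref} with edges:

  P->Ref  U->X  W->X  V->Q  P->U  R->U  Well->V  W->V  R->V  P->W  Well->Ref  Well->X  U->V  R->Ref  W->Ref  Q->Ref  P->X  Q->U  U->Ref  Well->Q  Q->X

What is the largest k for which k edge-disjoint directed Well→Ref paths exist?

Assign every edge capacity 1; by Menger, the answer equals the max flow.
Path Well→Ref (+1); total 1.
Path Well→Q→Ref (+1); total 2.
Path Well→V→Q→U→Ref (+1); total 3.
No residual Well→Ref path; max flow = 3.
Certifying cut of size 3: {Well→Q, Well→Ref, Well→V}.

3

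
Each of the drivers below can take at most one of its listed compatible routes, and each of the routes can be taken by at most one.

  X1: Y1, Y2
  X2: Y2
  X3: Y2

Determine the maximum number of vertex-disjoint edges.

Unit-capacity flow: source→left, listed edges, right→sink; max matching = max flow.
Augmenting path X1→Y1 (+1); matched 1.
Augmenting path X2→Y2 (+1); matched 2.
No augmenting path remains; maximum matching = 2.
König certificate: {X1, Y2} is a vertex cover of size 2 (every listed pair touches it), so no matching can be larger.

2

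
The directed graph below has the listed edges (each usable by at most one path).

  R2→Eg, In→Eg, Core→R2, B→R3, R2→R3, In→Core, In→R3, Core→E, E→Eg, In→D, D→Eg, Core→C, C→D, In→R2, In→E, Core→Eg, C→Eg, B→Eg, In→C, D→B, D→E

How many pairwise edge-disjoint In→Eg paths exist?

Assign every edge capacity 1; by Menger, the answer equals the max flow.
Path In→Eg (+1); total 1.
Path In→C→Eg (+1); total 2.
Path In→R2→Eg (+1); total 3.
Path In→D→Eg (+1); total 4.
Path In→Core→Eg (+1); total 5.
Path In→E→Eg (+1); total 6.
No residual In→Eg path; max flow = 6.
Certifying cut of size 6: {In→C, In→Core, In→D, In→E, In→Eg, In→R2}.

6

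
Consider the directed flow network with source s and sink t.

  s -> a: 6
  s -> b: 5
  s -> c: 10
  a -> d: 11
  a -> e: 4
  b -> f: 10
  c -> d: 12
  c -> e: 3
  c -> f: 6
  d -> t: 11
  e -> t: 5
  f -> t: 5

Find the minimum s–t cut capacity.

21

Augment s→a→d→t: bottleneck 6, flow now 6.
Augment s→b→f→t: bottleneck 5, flow now 11.
Augment s→c→d→t: bottleneck 5, flow now 16.
Augment s→c→e→t: bottleneck 3, flow now 19.
Augment s→c→d→a→e→t: bottleneck 2, flow now 21. (uses reverse residual edge)
No augmenting path remains; maximum flow = 21.
By max-flow min-cut, the minimum cut capacity equals the max flow.
In the residual graph, reachable from s: {s}.
Min-cut edges: s→a (6), s→b (5), s→c (10); capacity 6 + 5 + 10 = 21.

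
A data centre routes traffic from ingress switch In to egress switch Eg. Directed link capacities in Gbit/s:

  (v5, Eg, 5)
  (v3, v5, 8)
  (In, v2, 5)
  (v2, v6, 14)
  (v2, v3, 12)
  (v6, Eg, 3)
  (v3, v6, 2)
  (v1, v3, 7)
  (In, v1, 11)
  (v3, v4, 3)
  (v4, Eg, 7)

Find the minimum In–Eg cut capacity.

Augment In→v2→v6→Eg: bottleneck 3, flow now 3.
Augment In→v1→v3→v4→Eg: bottleneck 3, flow now 6.
Augment In→v1→v3→v5→Eg: bottleneck 4, flow now 10.
Augment In→v2→v3→v5→Eg: bottleneck 1, flow now 11.
No augmenting path remains; maximum flow = 11.
By max-flow min-cut, the minimum cut capacity equals the max flow.
In the residual graph, reachable from In: {In, v1, v2, v3, v5, v6}.
Min-cut edges: v3→v4 (3), v5→Eg (5), v6→Eg (3); capacity 3 + 5 + 3 = 11.

11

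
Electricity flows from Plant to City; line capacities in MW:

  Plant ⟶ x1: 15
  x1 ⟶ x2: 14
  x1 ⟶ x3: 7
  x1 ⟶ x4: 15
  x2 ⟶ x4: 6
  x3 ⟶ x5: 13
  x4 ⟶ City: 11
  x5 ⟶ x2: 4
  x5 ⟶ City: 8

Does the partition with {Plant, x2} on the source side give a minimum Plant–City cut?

Given cut capacity: 15 + 6 = 21.
Augment Plant→x1→x4→City: bottleneck 11, flow now 11.
Augment Plant→x1→x3→x5→City: bottleneck 4, flow now 15.
No augmenting path remains; maximum flow = 15.
In the residual graph, reachable from Plant: {Plant}.
Min-cut edges: Plant→x1 (15); capacity 15 = 15.
Cut capacity 21 exceeds the max flow 15, so it is not minimum.

No — its capacity is 21, but the minimum cut has capacity 15.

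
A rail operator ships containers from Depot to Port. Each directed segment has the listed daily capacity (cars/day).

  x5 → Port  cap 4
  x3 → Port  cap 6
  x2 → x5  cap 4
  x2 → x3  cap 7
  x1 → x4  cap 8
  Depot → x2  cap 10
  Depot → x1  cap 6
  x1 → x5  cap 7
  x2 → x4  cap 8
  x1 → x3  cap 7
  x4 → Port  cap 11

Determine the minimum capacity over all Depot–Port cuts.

16

Augment Depot→x1→x3→Port: bottleneck 6, flow now 6.
Augment Depot→x2→x4→Port: bottleneck 8, flow now 14.
Augment Depot→x2→x5→Port: bottleneck 2, flow now 16.
No augmenting path remains; maximum flow = 16.
By max-flow min-cut, the minimum cut capacity equals the max flow.
In the residual graph, reachable from Depot: {Depot}.
Min-cut edges: Depot→x1 (6), Depot→x2 (10); capacity 6 + 10 = 16.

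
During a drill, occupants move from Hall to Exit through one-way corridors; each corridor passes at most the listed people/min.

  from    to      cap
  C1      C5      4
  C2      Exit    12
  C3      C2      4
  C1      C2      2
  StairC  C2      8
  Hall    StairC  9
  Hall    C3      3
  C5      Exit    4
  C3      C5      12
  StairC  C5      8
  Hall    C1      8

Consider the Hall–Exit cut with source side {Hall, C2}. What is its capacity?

32

Edges leaving {Hall, C2}: Hall→StairC (9), Hall→C1 (8), Hall→C3 (3), C2→Exit (12).
Cut capacity = 9 + 8 + 3 + 12 = 32.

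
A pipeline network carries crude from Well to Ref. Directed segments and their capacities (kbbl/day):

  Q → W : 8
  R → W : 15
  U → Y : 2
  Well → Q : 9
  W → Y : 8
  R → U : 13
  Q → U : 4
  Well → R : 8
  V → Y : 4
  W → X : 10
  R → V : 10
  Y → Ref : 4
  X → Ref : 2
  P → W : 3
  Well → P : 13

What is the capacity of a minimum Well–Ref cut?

Augment Well→P→W→X→Ref: bottleneck 2, flow now 2.
Augment Well→P→W→Y→Ref: bottleneck 1, flow now 3.
Augment Well→Q→U→Y→Ref: bottleneck 2, flow now 5.
Augment Well→Q→W→Y→Ref: bottleneck 1, flow now 6.
No augmenting path remains; maximum flow = 6.
By max-flow min-cut, the minimum cut capacity equals the max flow.
In the residual graph, reachable from Well: {Well, P, Q, R, U, V, W, X, Y}.
Min-cut edges: X→Ref (2), Y→Ref (4); capacity 2 + 4 = 6.

6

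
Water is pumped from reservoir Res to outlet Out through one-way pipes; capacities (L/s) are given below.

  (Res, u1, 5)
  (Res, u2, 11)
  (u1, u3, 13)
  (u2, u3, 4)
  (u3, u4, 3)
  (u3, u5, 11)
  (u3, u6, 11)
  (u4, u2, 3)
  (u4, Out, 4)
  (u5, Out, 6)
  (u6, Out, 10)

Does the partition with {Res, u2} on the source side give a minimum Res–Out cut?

Given cut capacity: 5 + 4 = 9.
Augment Res→u1→u3→u4→Out: bottleneck 3, flow now 3.
Augment Res→u1→u3→u5→Out: bottleneck 2, flow now 5.
Augment Res→u2→u3→u5→Out: bottleneck 4, flow now 9.
No augmenting path remains; maximum flow = 9.
Cut capacity 9 equals the max flow, so it is a minimum cut.

Yes — it is a minimum cut (capacity 9).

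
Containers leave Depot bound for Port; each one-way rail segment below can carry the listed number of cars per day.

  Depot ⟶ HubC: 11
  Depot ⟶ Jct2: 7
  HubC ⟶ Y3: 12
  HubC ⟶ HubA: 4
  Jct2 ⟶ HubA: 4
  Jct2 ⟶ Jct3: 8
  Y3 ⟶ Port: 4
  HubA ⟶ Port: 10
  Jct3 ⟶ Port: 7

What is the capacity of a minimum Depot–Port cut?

Augment Depot→HubC→Y3→Port: bottleneck 4, flow now 4.
Augment Depot→HubC→HubA→Port: bottleneck 4, flow now 8.
Augment Depot→Jct2→HubA→Port: bottleneck 4, flow now 12.
Augment Depot→Jct2→Jct3→Port: bottleneck 3, flow now 15.
No augmenting path remains; maximum flow = 15.
By max-flow min-cut, the minimum cut capacity equals the max flow.
In the residual graph, reachable from Depot: {Depot, HubC, Y3}.
Min-cut edges: Depot→Jct2 (7), HubC→HubA (4), Y3→Port (4); capacity 7 + 4 + 4 = 15.

15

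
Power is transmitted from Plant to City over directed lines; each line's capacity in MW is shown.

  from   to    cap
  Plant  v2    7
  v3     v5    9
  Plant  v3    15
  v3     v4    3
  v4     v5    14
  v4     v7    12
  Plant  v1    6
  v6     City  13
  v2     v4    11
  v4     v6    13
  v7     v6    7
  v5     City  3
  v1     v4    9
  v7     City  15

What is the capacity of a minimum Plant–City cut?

Augment Plant→v3→v5→City: bottleneck 3, flow now 3.
Augment Plant→v1→v4→v6→City: bottleneck 6, flow now 9.
Augment Plant→v2→v4→v6→City: bottleneck 7, flow now 16.
Augment Plant→v3→v4→v7→City: bottleneck 3, flow now 19.
No augmenting path remains; maximum flow = 19.
By max-flow min-cut, the minimum cut capacity equals the max flow.
In the residual graph, reachable from Plant: {Plant, v3, v5}.
Min-cut edges: Plant→v1 (6), Plant→v2 (7), v3→v4 (3), v5→City (3); capacity 6 + 7 + 3 + 3 = 19.

19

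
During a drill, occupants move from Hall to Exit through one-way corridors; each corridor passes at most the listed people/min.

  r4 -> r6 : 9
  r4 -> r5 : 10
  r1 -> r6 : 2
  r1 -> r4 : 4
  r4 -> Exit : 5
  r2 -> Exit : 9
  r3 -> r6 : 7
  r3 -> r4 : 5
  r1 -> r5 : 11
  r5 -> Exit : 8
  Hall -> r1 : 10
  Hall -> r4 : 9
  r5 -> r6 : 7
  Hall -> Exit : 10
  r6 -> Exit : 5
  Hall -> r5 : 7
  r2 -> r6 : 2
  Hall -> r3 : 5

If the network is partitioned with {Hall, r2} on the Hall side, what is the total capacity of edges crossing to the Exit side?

Edges leaving {Hall, r2}: Hall→r1 (10), Hall→r3 (5), Hall→r4 (9), Hall→r5 (7), Hall→Exit (10), r2→r6 (2), r2→Exit (9).
Cut capacity = 10 + 5 + 9 + 7 + 10 + 2 + 9 = 52.

52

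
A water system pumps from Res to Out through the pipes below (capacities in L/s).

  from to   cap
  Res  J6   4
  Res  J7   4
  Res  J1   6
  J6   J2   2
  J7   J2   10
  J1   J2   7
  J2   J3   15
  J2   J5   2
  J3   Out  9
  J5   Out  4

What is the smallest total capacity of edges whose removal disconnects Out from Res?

11

Augment Res→J6→J2→J3→Out: bottleneck 2, flow now 2.
Augment Res→J7→J2→J3→Out: bottleneck 4, flow now 6.
Augment Res→J1→J2→J3→Out: bottleneck 3, flow now 9.
Augment Res→J1→J2→J5→Out: bottleneck 2, flow now 11.
No augmenting path remains; maximum flow = 11.
By max-flow min-cut, the minimum cut capacity equals the max flow.
In the residual graph, reachable from Res: {Res, J6, J7, J1, J2, J3}.
Min-cut edges: J2→J5 (2), J3→Out (9); capacity 2 + 9 = 11.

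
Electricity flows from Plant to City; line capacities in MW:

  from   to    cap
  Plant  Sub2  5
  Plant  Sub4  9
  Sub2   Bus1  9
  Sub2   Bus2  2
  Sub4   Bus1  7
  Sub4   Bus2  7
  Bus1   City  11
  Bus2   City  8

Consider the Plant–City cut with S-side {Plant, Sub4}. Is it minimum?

Given cut capacity: 5 + 7 + 7 = 19.
Augment Plant→Sub2→Bus1→City: bottleneck 5, flow now 5.
Augment Plant→Sub4→Bus1→City: bottleneck 6, flow now 11.
Augment Plant→Sub4→Bus2→City: bottleneck 3, flow now 14.
No augmenting path remains; maximum flow = 14.
In the residual graph, reachable from Plant: {Plant}.
Min-cut edges: Plant→Sub2 (5), Plant→Sub4 (9); capacity 5 + 9 = 14.
Cut capacity 19 exceeds the max flow 14, so it is not minimum.

No — its capacity is 19, but the minimum cut has capacity 14.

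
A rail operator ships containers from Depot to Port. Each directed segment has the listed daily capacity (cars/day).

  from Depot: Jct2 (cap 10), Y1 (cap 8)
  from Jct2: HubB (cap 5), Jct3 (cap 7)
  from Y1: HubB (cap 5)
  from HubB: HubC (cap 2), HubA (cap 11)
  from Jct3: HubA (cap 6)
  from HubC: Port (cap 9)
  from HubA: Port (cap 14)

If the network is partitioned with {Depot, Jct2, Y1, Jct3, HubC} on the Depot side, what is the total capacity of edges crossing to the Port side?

Edges leaving {Depot, Jct2, Y1, Jct3, HubC}: Jct2→HubB (5), Y1→HubB (5), Jct3→HubA (6), HubC→Port (9).
Cut capacity = 5 + 5 + 6 + 9 = 25.

25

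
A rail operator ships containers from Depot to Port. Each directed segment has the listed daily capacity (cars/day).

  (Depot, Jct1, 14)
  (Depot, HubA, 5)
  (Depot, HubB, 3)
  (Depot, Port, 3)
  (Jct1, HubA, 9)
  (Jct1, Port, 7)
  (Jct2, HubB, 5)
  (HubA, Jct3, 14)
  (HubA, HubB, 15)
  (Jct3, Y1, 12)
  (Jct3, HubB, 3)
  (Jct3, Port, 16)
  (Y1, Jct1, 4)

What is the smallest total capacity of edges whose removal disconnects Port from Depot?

Augment Depot→Port: bottleneck 3, flow now 3.
Augment Depot→Jct1→Port: bottleneck 7, flow now 10.
Augment Depot→HubA→Jct3→Port: bottleneck 5, flow now 15.
Augment Depot→Jct1→HubA→Jct3→Port: bottleneck 7, flow now 22.
No augmenting path remains; maximum flow = 22.
By max-flow min-cut, the minimum cut capacity equals the max flow.
In the residual graph, reachable from Depot: {Depot, HubB}.
Min-cut edges: Depot→Jct1 (14), Depot→HubA (5), Depot→Port (3); capacity 14 + 5 + 3 = 22.

22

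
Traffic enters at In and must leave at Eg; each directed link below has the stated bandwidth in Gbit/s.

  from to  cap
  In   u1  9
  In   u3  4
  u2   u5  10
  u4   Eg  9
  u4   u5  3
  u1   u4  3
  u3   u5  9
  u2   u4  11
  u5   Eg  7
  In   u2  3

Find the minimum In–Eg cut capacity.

Augment In→u1→u4→Eg: bottleneck 3, flow now 3.
Augment In→u2→u4→Eg: bottleneck 3, flow now 6.
Augment In→u3→u5→Eg: bottleneck 4, flow now 10.
No augmenting path remains; maximum flow = 10.
By max-flow min-cut, the minimum cut capacity equals the max flow.
In the residual graph, reachable from In: {In, u1}.
Min-cut edges: In→u2 (3), In→u3 (4), u1→u4 (3); capacity 3 + 4 + 3 = 10.

10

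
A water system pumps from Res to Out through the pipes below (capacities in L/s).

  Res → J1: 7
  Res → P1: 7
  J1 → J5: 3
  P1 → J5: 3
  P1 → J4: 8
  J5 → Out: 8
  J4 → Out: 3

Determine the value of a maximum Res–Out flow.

9

Augment Res→J1→J5→Out: bottleneck 3, flow now 3.
Augment Res→P1→J5→Out: bottleneck 3, flow now 6.
Augment Res→P1→J4→Out: bottleneck 3, flow now 9.
No augmenting path remains; maximum flow = 9.
In the residual graph, reachable from Res: {Res, J1, P1, J4}.
Min-cut edges: J1→J5 (3), P1→J5 (3), J4→Out (3); capacity 3 + 3 + 3 = 9.
This cut is saturated, so no flow can exceed 9.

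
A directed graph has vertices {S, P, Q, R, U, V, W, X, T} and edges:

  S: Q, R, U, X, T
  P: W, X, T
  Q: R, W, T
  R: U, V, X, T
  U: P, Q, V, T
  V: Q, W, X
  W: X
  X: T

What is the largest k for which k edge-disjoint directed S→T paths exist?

5

Assign every edge capacity 1; by Menger, the answer equals the max flow.
Path S→T (+1); total 1.
Path S→Q→T (+1); total 2.
Path S→R→T (+1); total 3.
Path S→U→T (+1); total 4.
Path S→X→T (+1); total 5.
No residual S→T path; max flow = 5.
Certifying cut of size 5: {S→Q, S→R, S→T, S→U, S→X}.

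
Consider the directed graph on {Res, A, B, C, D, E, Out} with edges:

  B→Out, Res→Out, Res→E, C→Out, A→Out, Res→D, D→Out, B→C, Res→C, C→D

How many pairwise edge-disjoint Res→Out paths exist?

Assign every edge capacity 1; by Menger, the answer equals the max flow.
Path Res→Out (+1); total 1.
Path Res→C→Out (+1); total 2.
Path Res→D→Out (+1); total 3.
No residual Res→Out path; max flow = 3.
Certifying cut of size 3: {Res→C, Res→D, Res→Out}.

3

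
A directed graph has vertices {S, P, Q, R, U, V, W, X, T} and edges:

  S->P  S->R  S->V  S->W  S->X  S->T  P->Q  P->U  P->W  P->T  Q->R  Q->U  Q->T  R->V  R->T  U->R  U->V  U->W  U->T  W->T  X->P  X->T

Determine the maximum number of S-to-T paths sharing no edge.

Assign every edge capacity 1; by Menger, the answer equals the max flow.
Path S→T (+1); total 1.
Path S→P→T (+1); total 2.
Path S→R→T (+1); total 3.
Path S→W→T (+1); total 4.
Path S→X→T (+1); total 5.
No residual S→T path; max flow = 5.
Certifying cut of size 5: {S→P, S→R, S→T, S→W, S→X}.

5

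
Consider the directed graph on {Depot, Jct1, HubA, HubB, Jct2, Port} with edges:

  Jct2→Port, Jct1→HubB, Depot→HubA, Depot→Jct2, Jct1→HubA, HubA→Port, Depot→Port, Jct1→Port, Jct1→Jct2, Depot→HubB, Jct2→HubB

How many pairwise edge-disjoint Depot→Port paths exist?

Assign every edge capacity 1; by Menger, the answer equals the max flow.
Path Depot→Port (+1); total 1.
Path Depot→HubA→Port (+1); total 2.
Path Depot→Jct2→Port (+1); total 3.
No residual Depot→Port path; max flow = 3.
Certifying cut of size 3: {Depot→HubA, Depot→Jct2, Depot→Port}.

3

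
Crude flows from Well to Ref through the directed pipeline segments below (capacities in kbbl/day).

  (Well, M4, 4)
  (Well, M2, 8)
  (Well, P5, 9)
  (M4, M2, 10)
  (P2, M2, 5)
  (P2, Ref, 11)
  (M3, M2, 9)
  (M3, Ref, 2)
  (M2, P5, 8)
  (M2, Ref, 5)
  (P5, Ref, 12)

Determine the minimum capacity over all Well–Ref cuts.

17

Augment Well→M2→Ref: bottleneck 5, flow now 5.
Augment Well→P5→Ref: bottleneck 9, flow now 14.
Augment Well→M2→P5→Ref: bottleneck 3, flow now 17.
No augmenting path remains; maximum flow = 17.
By max-flow min-cut, the minimum cut capacity equals the max flow.
In the residual graph, reachable from Well: {Well, M4, M2, P5}.
Min-cut edges: M2→Ref (5), P5→Ref (12); capacity 5 + 12 = 17.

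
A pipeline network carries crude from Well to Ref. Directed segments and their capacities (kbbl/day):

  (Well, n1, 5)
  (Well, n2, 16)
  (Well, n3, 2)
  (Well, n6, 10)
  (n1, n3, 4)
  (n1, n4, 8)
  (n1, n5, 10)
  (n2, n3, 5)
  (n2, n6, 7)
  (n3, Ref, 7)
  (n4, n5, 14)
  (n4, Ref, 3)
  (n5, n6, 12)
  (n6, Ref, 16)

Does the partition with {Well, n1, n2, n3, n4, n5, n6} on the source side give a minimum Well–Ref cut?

Given cut capacity: 7 + 3 + 16 = 26.
Augment Well→n3→Ref: bottleneck 2, flow now 2.
Augment Well→n6→Ref: bottleneck 10, flow now 12.
Augment Well→n1→n3→Ref: bottleneck 4, flow now 16.
Augment Well→n1→n4→Ref: bottleneck 1, flow now 17.
Augment Well→n2→n3→Ref: bottleneck 1, flow now 18.
Augment Well→n2→n6→Ref: bottleneck 6, flow now 24.
Augment Well→n2→n3→n1→n4→Ref: bottleneck 2, flow now 26. (uses reverse residual edge)
No augmenting path remains; maximum flow = 26.
Cut capacity 26 equals the max flow, so it is a minimum cut.

Yes — it is a minimum cut (capacity 26).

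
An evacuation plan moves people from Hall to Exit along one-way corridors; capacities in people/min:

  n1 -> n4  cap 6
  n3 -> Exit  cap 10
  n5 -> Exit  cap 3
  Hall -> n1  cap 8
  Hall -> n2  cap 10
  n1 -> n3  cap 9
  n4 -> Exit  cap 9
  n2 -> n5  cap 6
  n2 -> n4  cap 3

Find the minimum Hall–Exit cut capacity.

14

Augment Hall→n1→n3→Exit: bottleneck 8, flow now 8.
Augment Hall→n2→n4→Exit: bottleneck 3, flow now 11.
Augment Hall→n2→n5→Exit: bottleneck 3, flow now 14.
No augmenting path remains; maximum flow = 14.
By max-flow min-cut, the minimum cut capacity equals the max flow.
In the residual graph, reachable from Hall: {Hall, n2, n5}.
Min-cut edges: Hall→n1 (8), n2→n4 (3), n5→Exit (3); capacity 8 + 3 + 3 = 14.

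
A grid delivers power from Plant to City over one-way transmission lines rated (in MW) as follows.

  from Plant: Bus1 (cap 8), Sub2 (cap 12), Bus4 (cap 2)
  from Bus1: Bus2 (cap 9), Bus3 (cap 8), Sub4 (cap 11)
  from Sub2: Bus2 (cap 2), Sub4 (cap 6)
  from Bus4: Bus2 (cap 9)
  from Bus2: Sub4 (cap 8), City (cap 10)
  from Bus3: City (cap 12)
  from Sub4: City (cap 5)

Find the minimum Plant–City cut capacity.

Augment Plant→Bus1→Bus2→City: bottleneck 8, flow now 8.
Augment Plant→Sub2→Bus2→City: bottleneck 2, flow now 10.
Augment Plant→Sub2→Sub4→City: bottleneck 5, flow now 15.
Augment Plant→Bus4→Bus2→Bus1→Bus3→City: bottleneck 2, flow now 17. (uses reverse residual edge)
No augmenting path remains; maximum flow = 17.
By max-flow min-cut, the minimum cut capacity equals the max flow.
In the residual graph, reachable from Plant: {Plant, Sub2, Sub4}.
Min-cut edges: Plant→Bus1 (8), Plant→Bus4 (2), Sub2→Bus2 (2), Sub4→City (5); capacity 8 + 2 + 2 + 5 = 17.

17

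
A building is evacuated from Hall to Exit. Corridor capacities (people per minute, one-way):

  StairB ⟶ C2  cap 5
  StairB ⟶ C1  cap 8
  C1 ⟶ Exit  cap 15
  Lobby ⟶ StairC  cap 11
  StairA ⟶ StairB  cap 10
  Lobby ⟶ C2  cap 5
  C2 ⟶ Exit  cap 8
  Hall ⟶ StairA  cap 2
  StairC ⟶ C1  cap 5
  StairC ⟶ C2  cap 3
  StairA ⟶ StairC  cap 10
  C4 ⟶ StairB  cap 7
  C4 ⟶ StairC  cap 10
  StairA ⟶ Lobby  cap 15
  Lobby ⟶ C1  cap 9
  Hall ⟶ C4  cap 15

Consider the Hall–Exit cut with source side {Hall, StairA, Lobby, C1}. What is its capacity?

66

Edges leaving {Hall, StairA, Lobby, C1}: Hall→C4 (15), StairA→StairC (10), StairA→StairB (10), Lobby→StairC (11), Lobby→C2 (5), C1→Exit (15).
Cut capacity = 15 + 10 + 10 + 11 + 5 + 15 = 66.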